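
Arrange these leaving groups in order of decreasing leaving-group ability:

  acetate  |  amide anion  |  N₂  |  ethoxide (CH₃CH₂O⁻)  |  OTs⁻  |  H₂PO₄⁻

N₂ > OTs⁻ > H₂PO₄⁻ > acetate > ethoxide (CH₃CH₂O⁻) > amide anion

The more stable X⁻ (or X) is on its own — i.e. the weaker a base it is — the better a leaving group it makes.
N₂: no meaningful conjugate acid; N₂ departs as an exceptionally stable neutral molecule
OTs⁻: pKₐ(p-CH₃C₆H₄SO₃H (TsOH)) ≈ -2.8 — resonance-delocalised arenesulfonate
H₂PO₄⁻: pKₐ(H₃PO₄) ≈ 2.1 — moderate base; biological leaving group after further activation
acetate: pKₐ(CH₃COOH) ≈ 4.8 — resonance-stabilised but still a weak base
ethoxide (CH₃CH₂O⁻): pKₐ(CH₃CH₂OH) ≈ 16 — strong base; alkoxides do not leave unassisted
amide anion: pKₐ(NH₃) ≈ 38 — extremely strong base; never a leaving group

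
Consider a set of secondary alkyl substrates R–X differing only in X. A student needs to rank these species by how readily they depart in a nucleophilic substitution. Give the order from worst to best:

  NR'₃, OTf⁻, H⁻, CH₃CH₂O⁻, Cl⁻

H⁻ < CH₃CH₂O⁻ < NR'₃ < Cl⁻ < OTf⁻

OTf⁻: pKₐ(CF₃SO₃H (triflic acid)) ≈ -14
Cl⁻: pKₐ(HCl) ≈ -7
NR'₃: pKₐ(R'₃NH⁺) ≈ 10.7
CH₃CH₂O⁻: pKₐ(CH₃CH₂OH) ≈ 16
H⁻: pKₐ(H₂) ≈ 36
Reversing gives the worst-to-best order requested.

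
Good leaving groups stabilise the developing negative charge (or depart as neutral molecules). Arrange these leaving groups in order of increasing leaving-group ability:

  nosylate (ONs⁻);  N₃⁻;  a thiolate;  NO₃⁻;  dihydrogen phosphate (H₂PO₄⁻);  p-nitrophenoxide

nosylate (ONs⁻): pKₐ(p-O₂NC₆H₄SO₃H) ≈ -3.5
NO₃⁻: pKₐ(HNO₃) ≈ -1.3
dihydrogen phosphate (H₂PO₄⁻): pKₐ(H₃PO₄) ≈ 2.1
N₃⁻: pKₐ(HN₃) ≈ 4.7
p-nitrophenoxide: pKₐ(p-nitrophenol) ≈ 7.2
a thiolate: pKₐ(RSH (a thiol)) ≈ 10.5
Listed from poorest to best leaving group as asked.

a thiolate < p-nitrophenoxide < N₃⁻ < dihydrogen phosphate (H₂PO₄⁻) < NO₃⁻ < nosylate (ONs⁻)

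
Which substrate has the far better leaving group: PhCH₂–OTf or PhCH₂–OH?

PhCH₂–OTf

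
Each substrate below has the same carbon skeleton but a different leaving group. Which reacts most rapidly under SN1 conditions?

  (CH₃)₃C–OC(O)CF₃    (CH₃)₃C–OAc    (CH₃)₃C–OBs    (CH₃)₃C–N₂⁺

Identical carbon frameworks mean the comparison reduces to leaving-group quality.
Rank by basicity of the departing species: weakest base leaves most easily.
(CH₃)₃C–N₂⁺ loses N₂: no meaningful conjugate acid; N₂ departs as an exceptionally stable neutral molecule
(CH₃)₃C–OBs loses OBs⁻: pKₐ(p-BrC₆H₄SO₃H) ≈ -2.8
(CH₃)₃C–OC(O)CF₃ loses CF₃COO⁻: pKₐ(CF₃COOH) ≈ 0.2
(CH₃)₃C–OAc loses AcO⁻: pKₐ(CH₃COOH) ≈ 4.8

(CH₃)₃C–N₂⁺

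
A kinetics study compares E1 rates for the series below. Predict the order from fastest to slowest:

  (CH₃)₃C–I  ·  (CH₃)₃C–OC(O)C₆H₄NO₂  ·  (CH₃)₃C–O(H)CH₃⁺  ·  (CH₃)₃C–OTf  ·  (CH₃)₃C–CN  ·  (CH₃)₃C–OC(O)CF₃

(CH₃)₃C–OTf > (CH₃)₃C–I > (CH₃)₃C–O(H)CH₃⁺ > (CH₃)₃C–OC(O)CF₃ > (CH₃)₃C–OC(O)C₆H₄NO₂ > (CH₃)₃C–CN

Same R in every case — rank the leaving groups.
Leaving-group ability tracks the stability of the departed species; conjugate-acid pKₐ is the usual yardstick (lower pKₐ → better LG).
(CH₃)₃C–OTf loses OTf⁻: pKₐ(CF₃SO₃H (triflic acid)) ≈ -14
(CH₃)₃C–I loses I⁻: pKₐ(HI) ≈ -10
(CH₃)₃C–O(H)CH₃⁺ loses R'OH: pKₐ(R'OH₂⁺) ≈ -2.4
(CH₃)₃C–OC(O)CF₃ loses CF₃COO⁻: pKₐ(CF₃COOH) ≈ 0.2
(CH₃)₃C–OC(O)C₆H₄NO₂ loses p-O₂N–C₆H₄–COO⁻: pKₐ(p-nitrobenzoic acid) ≈ 3.4
(CH₃)₃C–CN loses CN⁻: pKₐ(HCN) ≈ 9.2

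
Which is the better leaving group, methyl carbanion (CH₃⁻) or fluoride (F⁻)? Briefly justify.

fluoride (F⁻)

fluoride (F⁻) is the better leaving group.
pKₐ(HF) ≈ 3.2 versus pKₐ(CH₄) ≈ 48: fluoride (F⁻) is the much weaker base.
Small and strongly basic; the poor halide leaving group.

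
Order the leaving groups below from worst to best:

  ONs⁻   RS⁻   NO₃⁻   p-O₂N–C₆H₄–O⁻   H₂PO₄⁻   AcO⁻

A good leaving group is a weak base: the lower the pKₐ of its conjugate acid, the more readily it departs.
ONs⁻: pKₐ(p-O₂NC₆H₄SO₃H) ≈ -3.5
NO₃⁻: pKₐ(HNO₃) ≈ -1.3
H₂PO₄⁻: pKₐ(H₃PO₄) ≈ 2.1
AcO⁻: pKₐ(CH₃COOH) ≈ 4.8
p-O₂N–C₆H₄–O⁻: pKₐ(p-nitrophenol) ≈ 7.2
RS⁻: pKₐ(RSH (a thiol)) ≈ 10.5
Listed from poorest to best leaving group as asked.

RS⁻ < p-O₂N–C₆H₄–O⁻ < AcO⁻ < H₂PO₄⁻ < NO₃⁻ < ONs⁻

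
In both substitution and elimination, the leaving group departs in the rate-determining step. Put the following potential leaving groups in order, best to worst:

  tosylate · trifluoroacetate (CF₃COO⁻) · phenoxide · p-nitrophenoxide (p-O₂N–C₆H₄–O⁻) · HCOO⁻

Rank by basicity of the departing species: weakest base leaves most easily.
tosylate: pKₐ(p-CH₃C₆H₄SO₃H (TsOH)) ≈ -2.8
trifluoroacetate (CF₃COO⁻): pKₐ(CF₃COOH) ≈ 0.2 — strongly electron-withdrawing CF₃ stabilises the carboxylate
HCOO⁻: pKₐ(HCOOH) ≈ 3.8 — resonance-stabilised carboxylate
p-nitrophenoxide (p-O₂N–C₆H₄–O⁻): pKₐ(p-nitrophenol) ≈ 7.2 — nitro group delocalises the charge; the classic chromogenic LG
phenoxide: pKₐ(C₆H₅OH (phenol)) ≈ 10 — resonance into the ring helps, but still a poor LG

tosylate > trifluoroacetate (CF₃COO⁻) > HCOO⁻ > p-nitrophenoxide (p-O₂N–C₆H₄–O⁻) > phenoxide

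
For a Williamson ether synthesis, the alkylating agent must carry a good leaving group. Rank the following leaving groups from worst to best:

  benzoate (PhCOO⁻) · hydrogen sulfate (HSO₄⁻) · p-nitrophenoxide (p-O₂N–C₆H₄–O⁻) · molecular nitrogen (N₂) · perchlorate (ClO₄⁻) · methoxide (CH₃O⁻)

Rank by basicity of the departing species: weakest base leaves most easily.
molecular nitrogen (N₂): no meaningful conjugate acid; N₂ departs as an exceptionally stable neutral molecule
perchlorate (ClO₄⁻): pKₐ(HClO₄) ≈ -10
hydrogen sulfate (HSO₄⁻): pKₐ(H₂SO₄) ≈ -3
benzoate (PhCOO⁻): pKₐ(C₆H₅COOH) ≈ 4.2
p-nitrophenoxide (p-O₂N–C₆H₄–O⁻): pKₐ(p-nitrophenol) ≈ 7.2
methoxide (CH₃O⁻): pKₐ(CH₃OH) ≈ 15.5
Listed from poorest to best leaving group as asked.

methoxide (CH₃O⁻) < p-nitrophenoxide (p-O₂N–C₆H₄–O⁻) < benzoate (PhCOO⁻) < hydrogen sulfate (HSO₄⁻) < perchlorate (ClO₄⁻) < molecular nitrogen (N₂)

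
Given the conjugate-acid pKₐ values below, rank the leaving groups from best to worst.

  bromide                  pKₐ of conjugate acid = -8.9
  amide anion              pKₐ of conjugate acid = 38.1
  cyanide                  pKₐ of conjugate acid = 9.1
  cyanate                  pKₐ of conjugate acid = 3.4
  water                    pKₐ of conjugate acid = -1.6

bromide > water > cyanate > cyanide > amide anion

Lower conjugate-acid pKₐ ⇒ weaker base ⇒ better leaving group.
Sorting by the given values: bromide (-8.9), water (-1.6), cyanate (3.4), cyanide (9.1), amide anion (38.1).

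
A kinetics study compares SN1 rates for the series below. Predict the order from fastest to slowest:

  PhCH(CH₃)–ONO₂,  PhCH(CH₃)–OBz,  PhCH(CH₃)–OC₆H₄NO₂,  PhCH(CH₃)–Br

Identical carbon frameworks mean the comparison reduces to leaving-group quality.
The more stable X⁻ (or X) is on its own — i.e. the weaker a base it is — the better a leaving group it makes.
PhCH(CH₃)–Br loses Br⁻: pKₐ(HBr) ≈ -9
PhCH(CH₃)–ONO₂ loses NO₃⁻: pKₐ(HNO₃) ≈ -1.3
PhCH(CH₃)–OBz loses PhCOO⁻: pKₐ(C₆H₅COOH) ≈ 4.2
PhCH(CH₃)–OC₆H₄NO₂ loses p-O₂N–C₆H₄–O⁻: pKₐ(p-nitrophenol) ≈ 7.2

PhCH(CH₃)–Br > PhCH(CH₃)–ONO₂ > PhCH(CH₃)–OBz > PhCH(CH₃)–OC₆H₄NO₂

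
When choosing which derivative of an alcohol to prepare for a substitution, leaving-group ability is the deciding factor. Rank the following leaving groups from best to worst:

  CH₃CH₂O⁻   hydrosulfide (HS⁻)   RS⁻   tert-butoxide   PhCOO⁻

PhCOO⁻ > hydrosulfide (HS⁻) > RS⁻ > CH₃CH₂O⁻ > tert-butoxide

PhCOO⁻: pKₐ(C₆H₅COOH) ≈ 4.2
hydrosulfide (HS⁻): pKₐ(H₂S) ≈ 7 — larger and more polarisable than the oxygen analogue
RS⁻: pKₐ(RSH (a thiol)) ≈ 10.5 — moderately basic; rarely leaves without activation
CH₃CH₂O⁻: pKₐ(CH₃CH₂OH) ≈ 16
tert-butoxide: pKₐ(t-BuOH) ≈ 18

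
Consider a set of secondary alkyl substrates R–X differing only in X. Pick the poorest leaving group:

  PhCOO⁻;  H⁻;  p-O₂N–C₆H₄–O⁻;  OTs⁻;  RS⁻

A good leaving group is a weak base: the lower the pKₐ of its conjugate acid, the more readily it departs.
OTs⁻: pKₐ(p-CH₃C₆H₄SO₃H (TsOH)) ≈ -2.8
PhCOO⁻: pKₐ(C₆H₅COOH) ≈ 4.2
p-O₂N–C₆H₄–O⁻: pKₐ(p-nitrophenol) ≈ 7.2
RS⁻: pKₐ(RSH (a thiol)) ≈ 10.5
H⁻: pKₐ(H₂) ≈ 36

H⁻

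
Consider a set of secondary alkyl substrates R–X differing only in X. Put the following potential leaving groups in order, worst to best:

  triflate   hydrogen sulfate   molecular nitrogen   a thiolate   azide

A good leaving group is a weak base: the lower the pKₐ of its conjugate acid, the more readily it departs.
molecular nitrogen: no meaningful conjugate acid; N₂ departs as an exceptionally stable neutral molecule
triflate: pKₐ(CF₃SO₃H (triflic acid)) ≈ -14 — charge spread over three oxygens and a CF₃ group; the premier leaving group in synthesis
hydrogen sulfate: pKₐ(H₂SO₄) ≈ -3
azide: pKₐ(HN₃) ≈ 4.7 — linear, resonance-stabilised
a thiolate: pKₐ(RSH (a thiol)) ≈ 10.5 — moderately basic; rarely leaves without activation
Reversing gives the worst-to-best order requested.

a thiolate < azide < hydrogen sulfate < triflate < molecular nitrogen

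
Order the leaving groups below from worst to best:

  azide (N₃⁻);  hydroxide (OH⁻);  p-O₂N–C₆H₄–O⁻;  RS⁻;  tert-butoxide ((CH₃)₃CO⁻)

A good leaving group is a weak base: the lower the pKₐ of its conjugate acid, the more readily it departs.
azide (N₃⁻): pKₐ(HN₃) ≈ 4.7
p-O₂N–C₆H₄–O⁻: pKₐ(p-nitrophenol) ≈ 7.2
RS⁻: pKₐ(RSH (a thiol)) ≈ 10.5
hydroxide (OH⁻): pKₐ(H₂O) ≈ 15.7
tert-butoxide ((CH₃)₃CO⁻): pKₐ(t-BuOH) ≈ 18
The question asks for worst first, so the sequence is read in increasing leaving-group ability.

tert-butoxide ((CH₃)₃CO⁻) < hydroxide (OH⁻) < RS⁻ < p-O₂N–C₆H₄–O⁻ < azide (N₃⁻)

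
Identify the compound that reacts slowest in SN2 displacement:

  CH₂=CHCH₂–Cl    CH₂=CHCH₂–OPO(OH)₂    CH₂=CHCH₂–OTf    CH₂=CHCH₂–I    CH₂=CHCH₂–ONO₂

Same R in every case — rank the leaving groups.
A good leaving group is a weak base: the lower the pKₐ of its conjugate acid, the more readily it departs.
CH₂=CHCH₂–OTf loses OTf⁻: pKₐ(CF₃SO₃H (triflic acid)) ≈ -14
CH₂=CHCH₂–I loses I⁻: pKₐ(HI) ≈ -10
CH₂=CHCH₂–Cl loses Cl⁻: pKₐ(HCl) ≈ -7
CH₂=CHCH₂–ONO₂ loses NO₃⁻: pKₐ(HNO₃) ≈ -1.3
CH₂=CHCH₂–OPO(OH)₂ loses H₂PO₄⁻: pKₐ(H₃PO₄) ≈ 2.1

CH₂=CHCH₂–OPO(OH)₂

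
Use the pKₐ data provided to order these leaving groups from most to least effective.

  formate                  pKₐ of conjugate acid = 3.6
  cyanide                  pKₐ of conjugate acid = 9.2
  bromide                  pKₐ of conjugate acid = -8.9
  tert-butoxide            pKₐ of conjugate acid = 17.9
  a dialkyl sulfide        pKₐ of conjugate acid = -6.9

bromide > a dialkyl sulfide > formate > cyanide > tert-butoxide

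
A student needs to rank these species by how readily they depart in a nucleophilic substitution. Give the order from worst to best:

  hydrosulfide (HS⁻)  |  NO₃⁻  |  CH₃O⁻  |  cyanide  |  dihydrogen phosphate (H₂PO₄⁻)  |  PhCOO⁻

CH₃O⁻ < cyanide < hydrosulfide (HS⁻) < PhCOO⁻ < dihydrogen phosphate (H₂PO₄⁻) < NO₃⁻

NO₃⁻: pKₐ(HNO₃) ≈ -1.3
dihydrogen phosphate (H₂PO₄⁻): pKₐ(H₃PO₄) ≈ 2.1
PhCOO⁻: pKₐ(C₆H₅COOH) ≈ 4.2
hydrosulfide (HS⁻): pKₐ(H₂S) ≈ 7
cyanide: pKₐ(HCN) ≈ 9.2
CH₃O⁻: pKₐ(CH₃OH) ≈ 15.5
Reversing gives the worst-to-best order requested.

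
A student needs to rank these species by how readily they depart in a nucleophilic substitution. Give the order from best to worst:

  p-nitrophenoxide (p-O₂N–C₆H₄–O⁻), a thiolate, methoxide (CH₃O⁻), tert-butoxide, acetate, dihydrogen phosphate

Rank by basicity of the departing species: weakest base leaves most easily.
dihydrogen phosphate: pKₐ(H₃PO₄) ≈ 2.1
acetate: pKₐ(CH₃COOH) ≈ 4.8
p-nitrophenoxide (p-O₂N–C₆H₄–O⁻): pKₐ(p-nitrophenol) ≈ 7.2
a thiolate: pKₐ(RSH (a thiol)) ≈ 10.5
methoxide (CH₃O⁻): pKₐ(CH₃OH) ≈ 15.5
tert-butoxide: pKₐ(t-BuOH) ≈ 18

dihydrogen phosphate > acetate > p-nitrophenoxide (p-O₂N–C₆H₄–O⁻) > a thiolate > methoxide (CH₃O⁻) > tert-butoxide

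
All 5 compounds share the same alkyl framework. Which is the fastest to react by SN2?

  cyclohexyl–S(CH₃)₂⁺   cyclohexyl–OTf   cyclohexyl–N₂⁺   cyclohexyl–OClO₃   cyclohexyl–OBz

The skeletons are identical, so relative rate is governed entirely by leaving-group ability.
Rank by basicity of the departing species: weakest base leaves most easily.
cyclohexyl–N₂⁺ loses N₂: no meaningful conjugate acid; N₂ departs as an exceptionally stable neutral molecule
cyclohexyl–OTf loses OTf⁻: pKₐ(CF₃SO₃H (triflic acid)) ≈ -14
cyclohexyl–OClO₃ loses ClO₄⁻: pKₐ(HClO₄) ≈ -10
cyclohexyl–S(CH₃)₂⁺ loses SR'₂: pKₐ(R'₂SH⁺) ≈ -7
cyclohexyl–OBz loses PhCOO⁻: pKₐ(C₆H₅COOH) ≈ 4.2

cyclohexyl–N₂⁺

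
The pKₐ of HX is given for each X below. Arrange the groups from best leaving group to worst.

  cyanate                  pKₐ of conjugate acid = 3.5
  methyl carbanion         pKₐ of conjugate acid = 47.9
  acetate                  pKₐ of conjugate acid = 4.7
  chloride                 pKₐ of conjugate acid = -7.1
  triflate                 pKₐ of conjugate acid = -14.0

Lower conjugate-acid pKₐ ⇒ weaker base ⇒ better leaving group.
Sorting by the given values: triflate (-14.0), chloride (-7.1), cyanate (3.5), acetate (4.7), methyl carbanion (47.9).

triflate > chloride > cyanate > acetate > methyl carbanion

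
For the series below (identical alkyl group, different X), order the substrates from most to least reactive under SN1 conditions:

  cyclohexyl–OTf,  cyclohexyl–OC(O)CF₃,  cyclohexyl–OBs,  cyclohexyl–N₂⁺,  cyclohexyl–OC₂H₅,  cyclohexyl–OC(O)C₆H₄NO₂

cyclohexyl–N₂⁺ > cyclohexyl–OTf > cyclohexyl–OBs > cyclohexyl–OC(O)CF₃ > cyclohexyl–OC(O)C₆H₄NO₂ > cyclohexyl–OC₂H₅

Identical carbon frameworks mean the comparison reduces to leaving-group quality.
A good leaving group is a weak base: the lower the pKₐ of its conjugate acid, the more readily it departs.
cyclohexyl–N₂⁺ loses N₂: no meaningful conjugate acid; N₂ departs as an exceptionally stable neutral molecule
cyclohexyl–OTf loses OTf⁻: pKₐ(CF₃SO₃H (triflic acid)) ≈ -14
cyclohexyl–OBs loses OBs⁻: pKₐ(p-BrC₆H₄SO₃H) ≈ -2.8
cyclohexyl–OC(O)CF₃ loses CF₃COO⁻: pKₐ(CF₃COOH) ≈ 0.2
cyclohexyl–OC(O)C₆H₄NO₂ loses p-O₂N–C₆H₄–COO⁻: pKₐ(p-nitrobenzoic acid) ≈ 3.4
cyclohexyl–OC₂H₅ loses CH₃CH₂O⁻: pKₐ(CH₃CH₂OH) ≈ 16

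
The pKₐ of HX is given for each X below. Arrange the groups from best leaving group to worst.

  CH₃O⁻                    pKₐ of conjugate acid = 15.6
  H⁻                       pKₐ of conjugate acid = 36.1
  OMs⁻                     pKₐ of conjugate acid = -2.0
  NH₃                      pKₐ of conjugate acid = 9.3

Lower conjugate-acid pKₐ ⇒ weaker base ⇒ better leaving group.
Sorting by the given values: OMs⁻ (-2.0), NH₃ (9.3), CH₃O⁻ (15.6), H⁻ (36.1).

OMs⁻ > NH₃ > CH₃O⁻ > H⁻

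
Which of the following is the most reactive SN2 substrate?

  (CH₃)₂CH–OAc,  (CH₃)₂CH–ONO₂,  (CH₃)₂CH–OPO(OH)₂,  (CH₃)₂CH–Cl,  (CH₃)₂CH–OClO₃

(CH₃)₂CH–OClO₃

With the same alkyl group throughout, only the leaving group differentiates the rates.
A good leaving group is a weak base: the lower the pKₐ of its conjugate acid, the more readily it departs.
(CH₃)₂CH–OClO₃ loses ClO₄⁻: pKₐ(HClO₄) ≈ -10
(CH₃)₂CH–Cl loses Cl⁻: pKₐ(HCl) ≈ -7
(CH₃)₂CH–ONO₂ loses NO₃⁻: pKₐ(HNO₃) ≈ -1.3
(CH₃)₂CH–OPO(OH)₂ loses H₂PO₄⁻: pKₐ(H₃PO₄) ≈ 2.1
(CH₃)₂CH–OAc loses AcO⁻: pKₐ(CH₃COOH) ≈ 4.8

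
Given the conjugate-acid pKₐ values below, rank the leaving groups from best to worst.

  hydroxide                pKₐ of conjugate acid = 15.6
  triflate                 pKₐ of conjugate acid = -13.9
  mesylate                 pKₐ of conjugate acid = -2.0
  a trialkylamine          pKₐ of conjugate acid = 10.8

triflate > mesylate > a trialkylamine > hydroxide

Lower conjugate-acid pKₐ ⇒ weaker base ⇒ better leaving group.
Sorting by the given values: triflate (-13.9), mesylate (-2.0), a trialkylamine (10.8), hydroxide (15.6).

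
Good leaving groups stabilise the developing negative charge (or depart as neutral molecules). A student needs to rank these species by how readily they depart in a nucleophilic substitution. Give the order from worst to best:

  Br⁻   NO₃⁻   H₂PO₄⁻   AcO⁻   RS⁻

RS⁻ < AcO⁻ < H₂PO₄⁻ < NO₃⁻ < Br⁻

The more stable X⁻ (or X) is on its own — i.e. the weaker a base it is — the better a leaving group it makes.
Br⁻: pKₐ(HBr) ≈ -9 — weak base; good leaving group
NO₃⁻: pKₐ(HNO₃) ≈ -1.3
H₂PO₄⁻: pKₐ(H₃PO₄) ≈ 2.1
AcO⁻: pKₐ(CH₃COOH) ≈ 4.8 — resonance-stabilised but still a weak base
RS⁻: pKₐ(RSH (a thiol)) ≈ 10.5 — moderately basic; rarely leaves without activation
Listed from poorest to best leaving group as asked.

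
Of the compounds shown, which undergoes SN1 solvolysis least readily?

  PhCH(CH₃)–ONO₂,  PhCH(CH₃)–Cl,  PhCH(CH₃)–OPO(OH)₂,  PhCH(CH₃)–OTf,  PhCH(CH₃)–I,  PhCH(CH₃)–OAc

With the same alkyl group throughout, only the leaving group differentiates the rates.
Leaving-group ability tracks the stability of the departed species; conjugate-acid pKₐ is the usual yardstick (lower pKₐ → better LG).
PhCH(CH₃)–OTf loses OTf⁻: pKₐ(CF₃SO₃H (triflic acid)) ≈ -14
PhCH(CH₃)–I loses I⁻: pKₐ(HI) ≈ -10
PhCH(CH₃)–Cl loses Cl⁻: pKₐ(HCl) ≈ -7
PhCH(CH₃)–ONO₂ loses NO₃⁻: pKₐ(HNO₃) ≈ -1.3
PhCH(CH₃)–OPO(OH)₂ loses H₂PO₄⁻: pKₐ(H₃PO₄) ≈ 2.1
PhCH(CH₃)–OAc loses AcO⁻: pKₐ(CH₃COOH) ≈ 4.8

PhCH(CH₃)–OAc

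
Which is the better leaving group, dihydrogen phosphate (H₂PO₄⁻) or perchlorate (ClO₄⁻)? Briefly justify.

perchlorate (ClO₄⁻)

perchlorate (ClO₄⁻) is the better leaving group.
pKₐ(HClO₄) ≈ -10 versus pKₐ(H₃PO₄) ≈ 2.1: perchlorate (ClO₄⁻) is the much weaker base.
Extremely weak base; rarely used for safety reasons.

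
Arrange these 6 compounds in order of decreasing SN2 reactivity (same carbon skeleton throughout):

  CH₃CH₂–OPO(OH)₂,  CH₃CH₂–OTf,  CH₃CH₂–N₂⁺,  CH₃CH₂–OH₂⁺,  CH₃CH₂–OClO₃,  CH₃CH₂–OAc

Identical carbon frameworks mean the comparison reduces to leaving-group quality.
A good leaving group is a weak base: the lower the pKₐ of its conjugate acid, the more readily it departs.
CH₃CH₂–N₂⁺ loses N₂: no meaningful conjugate acid; N₂ departs as an exceptionally stable neutral molecule
CH₃CH₂–OTf loses OTf⁻: pKₐ(CF₃SO₃H (triflic acid)) ≈ -14
CH₃CH₂–OClO₃ loses ClO₄⁻: pKₐ(HClO₄) ≈ -10
CH₃CH₂–OH₂⁺ loses H₂O: pKₐ(H₃O⁺) ≈ -1.7
CH₃CH₂–OPO(OH)₂ loses H₂PO₄⁻: pKₐ(H₃PO₄) ≈ 2.1
CH₃CH₂–OAc loses AcO⁻: pKₐ(CH₃COOH) ≈ 4.8

CH₃CH₂–N₂⁺ > CH₃CH₂–OTf > CH₃CH₂–OClO₃ > CH₃CH₂–OH₂⁺ > CH₃CH₂–OPO(OH)₂ > CH₃CH₂–OAc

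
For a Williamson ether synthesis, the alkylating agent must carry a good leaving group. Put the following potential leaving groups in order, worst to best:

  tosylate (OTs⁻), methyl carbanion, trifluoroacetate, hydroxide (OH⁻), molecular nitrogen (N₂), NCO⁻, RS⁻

methyl carbanion < hydroxide (OH⁻) < RS⁻ < NCO⁻ < trifluoroacetate < tosylate (OTs⁻) < molecular nitrogen (N₂)

The more stable X⁻ (or X) is on its own — i.e. the weaker a base it is — the better a leaving group it makes.
molecular nitrogen (N₂): no meaningful conjugate acid; N₂ departs as an exceptionally stable neutral molecule
tosylate (OTs⁻): pKₐ(p-CH₃C₆H₄SO₃H (TsOH)) ≈ -2.8
trifluoroacetate: pKₐ(CF₃COOH) ≈ 0.2 — strongly electron-withdrawing CF₃ stabilises the carboxylate
NCO⁻: pKₐ(HOCN) ≈ 3.5 — resonance between N and O
RS⁻: pKₐ(RSH (a thiol)) ≈ 10.5 — moderately basic; rarely leaves without activation
hydroxide (OH⁻): pKₐ(H₂O) ≈ 15.7
methyl carbanion: pKₐ(CH₄) ≈ 48
Listed from poorest to best leaving group as asked.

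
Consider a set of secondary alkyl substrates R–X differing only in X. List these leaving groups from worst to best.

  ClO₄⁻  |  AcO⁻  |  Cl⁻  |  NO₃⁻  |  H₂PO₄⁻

AcO⁻ < H₂PO₄⁻ < NO₃⁻ < Cl⁻ < ClO₄⁻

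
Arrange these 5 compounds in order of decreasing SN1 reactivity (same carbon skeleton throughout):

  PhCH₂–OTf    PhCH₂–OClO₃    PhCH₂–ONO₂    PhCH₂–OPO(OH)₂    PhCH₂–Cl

PhCH₂–OTf > PhCH₂–OClO₃ > PhCH₂–Cl > PhCH₂–ONO₂ > PhCH₂–OPO(OH)₂

With the same alkyl group throughout, only the leaving group differentiates the rates.
Rank by basicity of the departing species: weakest base leaves most easily.
PhCH₂–OTf loses OTf⁻: pKₐ(CF₃SO₃H (triflic acid)) ≈ -14
PhCH₂–OClO₃ loses ClO₄⁻: pKₐ(HClO₄) ≈ -10
PhCH₂–Cl loses Cl⁻: pKₐ(HCl) ≈ -7
PhCH₂–ONO₂ loses NO₃⁻: pKₐ(HNO₃) ≈ -1.3
PhCH₂–OPO(OH)₂ loses H₂PO₄⁻: pKₐ(H₃PO₄) ≈ 2.1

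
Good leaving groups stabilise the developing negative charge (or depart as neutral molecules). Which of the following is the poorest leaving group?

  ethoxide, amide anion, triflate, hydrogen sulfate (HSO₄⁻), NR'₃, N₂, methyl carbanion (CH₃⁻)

methyl carbanion (CH₃⁻)

N₂: no meaningful conjugate acid; N₂ departs as an exceptionally stable neutral molecule
triflate: pKₐ(CF₃SO₃H (triflic acid)) ≈ -14
hydrogen sulfate (HSO₄⁻): pKₐ(H₂SO₄) ≈ -3
NR'₃: pKₐ(R'₃NH⁺) ≈ 10.7
ethoxide: pKₐ(CH₃CH₂OH) ≈ 16
amide anion: pKₐ(NH₃) ≈ 38
methyl carbanion (CH₃⁻): pKₐ(CH₄) ≈ 48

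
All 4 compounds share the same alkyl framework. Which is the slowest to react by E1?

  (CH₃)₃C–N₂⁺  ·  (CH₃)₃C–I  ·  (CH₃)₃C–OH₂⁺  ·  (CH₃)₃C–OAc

(CH₃)₃C–OAc

The skeletons are identical, so relative rate is governed entirely by leaving-group ability.
A good leaving group is a weak base: the lower the pKₐ of its conjugate acid, the more readily it departs.
(CH₃)₃C–N₂⁺ loses N₂: no meaningful conjugate acid; N₂ departs as an exceptionally stable neutral molecule
(CH₃)₃C–I loses I⁻: pKₐ(HI) ≈ -10
(CH₃)₃C–OH₂⁺ loses H₂O: pKₐ(H₃O⁺) ≈ -1.7
(CH₃)₃C–OAc loses AcO⁻: pKₐ(CH₃COOH) ≈ 4.8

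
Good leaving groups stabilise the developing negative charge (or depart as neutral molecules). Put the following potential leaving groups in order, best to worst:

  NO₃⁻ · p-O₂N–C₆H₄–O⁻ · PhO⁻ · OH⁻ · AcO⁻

NO₃⁻: pKₐ(HNO₃) ≈ -1.3
AcO⁻: pKₐ(CH₃COOH) ≈ 4.8
p-O₂N–C₆H₄–O⁻: pKₐ(p-nitrophenol) ≈ 7.2
PhO⁻: pKₐ(C₆H₅OH (phenol)) ≈ 10
OH⁻: pKₐ(H₂O) ≈ 15.7

NO₃⁻ > AcO⁻ > p-O₂N–C₆H₄–O⁻ > PhO⁻ > OH⁻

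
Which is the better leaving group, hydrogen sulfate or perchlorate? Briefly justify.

perchlorate

perchlorate is the better leaving group.
pKₐ(HClO₄) ≈ -10 versus pKₐ(H₂SO₄) ≈ -3: perchlorate is the much weaker base.
Extremely weak base; rarely used for safety reasons.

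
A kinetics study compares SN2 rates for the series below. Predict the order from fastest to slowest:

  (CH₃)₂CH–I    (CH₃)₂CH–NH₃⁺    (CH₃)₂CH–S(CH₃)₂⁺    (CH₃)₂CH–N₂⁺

With the same alkyl group throughout, only the leaving group differentiates the rates.
Rank by basicity of the departing species: weakest base leaves most easily.
(CH₃)₂CH–N₂⁺ loses N₂: no meaningful conjugate acid; N₂ departs as an exceptionally stable neutral molecule
(CH₃)₂CH–I loses I⁻: pKₐ(HI) ≈ -10
(CH₃)₂CH–S(CH₃)₂⁺ loses SR'₂: pKₐ(R'₂SH⁺) ≈ -7
(CH₃)₂CH–NH₃⁺ loses NH₃: pKₐ(NH₄⁺) ≈ 9.2

(CH₃)₂CH–N₂⁺ > (CH₃)₂CH–I > (CH₃)₂CH–S(CH₃)₂⁺ > (CH₃)₂CH–NH₃⁺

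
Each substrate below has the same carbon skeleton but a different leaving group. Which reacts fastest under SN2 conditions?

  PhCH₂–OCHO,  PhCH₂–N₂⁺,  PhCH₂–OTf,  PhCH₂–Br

PhCH₂–N₂⁺

The skeletons are identical, so relative rate is governed entirely by leaving-group ability.
Rank by basicity of the departing species: weakest base leaves most easily.
PhCH₂–N₂⁺ loses N₂: no meaningful conjugate acid; N₂ departs as an exceptionally stable neutral molecule
PhCH₂–OTf loses OTf⁻: pKₐ(CF₃SO₃H (triflic acid)) ≈ -14
PhCH₂–Br loses Br⁻: pKₐ(HBr) ≈ -9
PhCH₂–OCHO loses HCOO⁻: pKₐ(HCOOH) ≈ 3.8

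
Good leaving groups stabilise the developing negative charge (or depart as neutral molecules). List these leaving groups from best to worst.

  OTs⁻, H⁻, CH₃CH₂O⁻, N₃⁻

OTs⁻ > N₃⁻ > CH₃CH₂O⁻ > H⁻

The more stable X⁻ (or X) is on its own — i.e. the weaker a base it is — the better a leaving group it makes.
OTs⁻: pKₐ(p-CH₃C₆H₄SO₃H (TsOH)) ≈ -2.8
N₃⁻: pKₐ(HN₃) ≈ 4.7
CH₃CH₂O⁻: pKₐ(CH₃CH₂OH) ≈ 16
H⁻: pKₐ(H₂) ≈ 36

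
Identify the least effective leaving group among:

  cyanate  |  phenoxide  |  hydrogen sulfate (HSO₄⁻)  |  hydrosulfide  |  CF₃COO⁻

phenoxide

A good leaving group is a weak base: the lower the pKₐ of its conjugate acid, the more readily it departs.
hydrogen sulfate (HSO₄⁻): pKₐ(H₂SO₄) ≈ -3
CF₃COO⁻: pKₐ(CF₃COOH) ≈ 0.2
cyanate: pKₐ(HOCN) ≈ 3.5
hydrosulfide: pKₐ(H₂S) ≈ 7
phenoxide: pKₐ(C₆H₅OH (phenol)) ≈ 10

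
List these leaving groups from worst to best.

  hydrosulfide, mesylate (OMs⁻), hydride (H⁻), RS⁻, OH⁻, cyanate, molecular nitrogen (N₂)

hydride (H⁻) < OH⁻ < RS⁻ < hydrosulfide < cyanate < mesylate (OMs⁻) < molecular nitrogen (N₂)

The more stable X⁻ (or X) is on its own — i.e. the weaker a base it is — the better a leaving group it makes.
molecular nitrogen (N₂): no meaningful conjugate acid; N₂ departs as an exceptionally stable neutral molecule
mesylate (OMs⁻): pKₐ(CH₃SO₃H (MsOH)) ≈ -1.9
cyanate: pKₐ(HOCN) ≈ 3.5 — resonance between N and O
hydrosulfide: pKₐ(H₂S) ≈ 7 — larger and more polarisable than the oxygen analogue
RS⁻: pKₐ(RSH (a thiol)) ≈ 10.5 — moderately basic; rarely leaves without activation
OH⁻: pKₐ(H₂O) ≈ 15.7 — strong base; essentially never leaves without prior activation
hydride (H⁻): pKₐ(H₂) ≈ 36
Reversing gives the worst-to-best order requested.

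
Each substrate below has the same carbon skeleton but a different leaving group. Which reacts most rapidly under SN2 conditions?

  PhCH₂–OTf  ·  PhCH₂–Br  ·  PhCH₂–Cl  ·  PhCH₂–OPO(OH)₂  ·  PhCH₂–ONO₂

PhCH₂–OTf

With the same alkyl group throughout, only the leaving group differentiates the rates.
The more stable X⁻ (or X) is on its own — i.e. the weaker a base it is — the better a leaving group it makes.
PhCH₂–OTf loses OTf⁻: pKₐ(CF₃SO₃H (triflic acid)) ≈ -14
PhCH₂–Br loses Br⁻: pKₐ(HBr) ≈ -9
PhCH₂–Cl loses Cl⁻: pKₐ(HCl) ≈ -7
PhCH₂–ONO₂ loses NO₃⁻: pKₐ(HNO₃) ≈ -1.3
PhCH₂–OPO(OH)₂ loses H₂PO₄⁻: pKₐ(H₃PO₄) ≈ 2.1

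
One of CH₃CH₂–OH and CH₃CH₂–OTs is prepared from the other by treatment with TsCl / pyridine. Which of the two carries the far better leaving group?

From CH₃CH₂–OH the departing group would be OH⁻ (pKₐ(H₂O) ≈ 15.7). Strong base; essentially never leaves without prior activation.
From CH₃CH₂–OTs the leaving group is OTs⁻ (pKₐ(p-CH₃C₆H₄SO₃H (TsOH)) ≈ -2.8). Resonance-delocalised arenesulfonate.
Treatment with TsCl / pyridine works by converting the hydroxyl into a tosylate, making CH₃CH₂–OTs enormously more reactive.

CH₃CH₂–OTs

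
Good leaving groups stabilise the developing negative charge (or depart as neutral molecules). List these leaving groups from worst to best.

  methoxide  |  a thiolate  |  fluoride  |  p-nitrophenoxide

The more stable X⁻ (or X) is on its own — i.e. the weaker a base it is — the better a leaving group it makes.
fluoride: pKₐ(HF) ≈ 3.2
p-nitrophenoxide: pKₐ(p-nitrophenol) ≈ 7.2
a thiolate: pKₐ(RSH (a thiol)) ≈ 10.5
methoxide: pKₐ(CH₃OH) ≈ 15.5
Reversing gives the worst-to-best order requested.

methoxide < a thiolate < p-nitrophenoxide < fluoride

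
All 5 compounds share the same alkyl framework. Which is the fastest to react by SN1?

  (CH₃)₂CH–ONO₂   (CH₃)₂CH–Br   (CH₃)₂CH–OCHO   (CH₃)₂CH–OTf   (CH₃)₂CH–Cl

Identical carbon frameworks mean the comparison reduces to leaving-group quality.
A good leaving group is a weak base: the lower the pKₐ of its conjugate acid, the more readily it departs.
(CH₃)₂CH–OTf loses OTf⁻: pKₐ(CF₃SO₃H (triflic acid)) ≈ -14
(CH₃)₂CH–Br loses Br⁻: pKₐ(HBr) ≈ -9
(CH₃)₂CH–Cl loses Cl⁻: pKₐ(HCl) ≈ -7
(CH₃)₂CH–ONO₂ loses NO₃⁻: pKₐ(HNO₃) ≈ -1.3
(CH₃)₂CH–OCHO loses HCOO⁻: pKₐ(HCOOH) ≈ 3.8

(CH₃)₂CH–OTf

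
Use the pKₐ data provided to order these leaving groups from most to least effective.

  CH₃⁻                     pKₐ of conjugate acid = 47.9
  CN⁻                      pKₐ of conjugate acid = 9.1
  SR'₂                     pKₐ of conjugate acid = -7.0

SR'₂ > CN⁻ > CH₃⁻

Lower conjugate-acid pKₐ ⇒ weaker base ⇒ better leaving group.
Sorting by the given values: SR'₂ (-7.0), CN⁻ (9.1), CH₃⁻ (47.9).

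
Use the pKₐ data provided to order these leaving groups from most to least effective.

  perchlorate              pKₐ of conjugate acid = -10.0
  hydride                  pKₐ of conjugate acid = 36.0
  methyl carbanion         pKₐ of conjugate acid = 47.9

Lower conjugate-acid pKₐ ⇒ weaker base ⇒ better leaving group.
Sorting by the given values: perchlorate (-10.0), hydride (36.0), methyl carbanion (47.9).

perchlorate > hydride > methyl carbanion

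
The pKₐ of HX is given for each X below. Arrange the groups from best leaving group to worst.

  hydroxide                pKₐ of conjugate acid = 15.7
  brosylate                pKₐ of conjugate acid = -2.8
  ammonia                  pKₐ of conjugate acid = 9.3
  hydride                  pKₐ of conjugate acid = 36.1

brosylate > ammonia > hydroxide > hydride

Lower conjugate-acid pKₐ ⇒ weaker base ⇒ better leaving group.
Sorting by the given values: brosylate (-2.8), ammonia (9.3), hydroxide (15.7), hydride (36.1).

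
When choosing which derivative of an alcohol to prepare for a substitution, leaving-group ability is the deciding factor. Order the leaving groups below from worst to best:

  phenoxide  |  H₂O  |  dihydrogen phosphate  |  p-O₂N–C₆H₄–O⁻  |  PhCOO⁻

H₂O: pKₐ(H₃O⁺) ≈ -1.7
dihydrogen phosphate: pKₐ(H₃PO₄) ≈ 2.1 — moderate base; biological leaving group after further activation
PhCOO⁻: pKₐ(C₆H₅COOH) ≈ 4.2 — aryl carboxylate
p-O₂N–C₆H₄–O⁻: pKₐ(p-nitrophenol) ≈ 7.2 — nitro group delocalises the charge; the classic chromogenic LG
phenoxide: pKₐ(C₆H₅OH (phenol)) ≈ 10 — resonance into the ring helps, but still a poor LG
Reversing gives the worst-to-best order requested.

phenoxide < p-O₂N–C₆H₄–O⁻ < PhCOO⁻ < dihydrogen phosphate < H₂O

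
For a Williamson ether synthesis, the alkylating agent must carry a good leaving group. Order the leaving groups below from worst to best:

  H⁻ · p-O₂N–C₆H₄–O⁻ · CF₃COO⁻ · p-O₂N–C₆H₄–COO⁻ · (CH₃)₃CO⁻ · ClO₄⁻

ClO₄⁻: pKₐ(HClO₄) ≈ -10 — extremely weak base; rarely used for safety reasons
CF₃COO⁻: pKₐ(CF₃COOH) ≈ 0.2
p-O₂N–C₆H₄–COO⁻: pKₐ(p-nitrobenzoic acid) ≈ 3.4 — electron-withdrawing nitro group stabilises the carboxylate
p-O₂N–C₆H₄–O⁻: pKₐ(p-nitrophenol) ≈ 7.2
(CH₃)₃CO⁻: pKₐ(t-BuOH) ≈ 18
H⁻: pKₐ(H₂) ≈ 36
Listed from poorest to best leaving group as asked.

H⁻ < (CH₃)₃CO⁻ < p-O₂N–C₆H₄–O⁻ < p-O₂N–C₆H₄–COO⁻ < CF₃COO⁻ < ClO₄⁻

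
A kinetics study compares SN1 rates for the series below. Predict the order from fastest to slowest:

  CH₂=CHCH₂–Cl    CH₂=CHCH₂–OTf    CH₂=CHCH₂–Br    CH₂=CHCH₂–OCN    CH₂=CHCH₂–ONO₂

With the same alkyl group throughout, only the leaving group differentiates the rates.
A good leaving group is a weak base: the lower the pKₐ of its conjugate acid, the more readily it departs.
CH₂=CHCH₂–OTf loses OTf⁻: pKₐ(CF₃SO₃H (triflic acid)) ≈ -14
CH₂=CHCH₂–Br loses Br⁻: pKₐ(HBr) ≈ -9
CH₂=CHCH₂–Cl loses Cl⁻: pKₐ(HCl) ≈ -7
CH₂=CHCH₂–ONO₂ loses NO₃⁻: pKₐ(HNO₃) ≈ -1.3
CH₂=CHCH₂–OCN loses NCO⁻: pKₐ(HOCN) ≈ 3.5

CH₂=CHCH₂–OTf > CH₂=CHCH₂–Br > CH₂=CHCH₂–Cl > CH₂=CHCH₂–ONO₂ > CH₂=CHCH₂–OCN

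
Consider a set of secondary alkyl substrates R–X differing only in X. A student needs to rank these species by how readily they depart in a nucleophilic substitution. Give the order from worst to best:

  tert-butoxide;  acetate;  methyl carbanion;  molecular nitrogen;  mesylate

Leaving-group ability tracks the stability of the departed species; conjugate-acid pKₐ is the usual yardstick (lower pKₐ → better LG).
molecular nitrogen: no meaningful conjugate acid; N₂ departs as an exceptionally stable neutral molecule
mesylate: pKₐ(CH₃SO₃H (MsOH)) ≈ -1.9 — resonance-delocalised alkanesulfonate
acetate: pKₐ(CH₃COOH) ≈ 4.8 — resonance-stabilised but still a weak base
tert-butoxide: pKₐ(t-BuOH) ≈ 18 — bulky, strongly basic alkoxide
methyl carbanion: pKₐ(CH₄) ≈ 48 — unstabilised carbanion; the worst conceivable leaving group
Reversing gives the worst-to-best order requested.

methyl carbanion < tert-butoxide < acetate < mesylate < molecular nitrogen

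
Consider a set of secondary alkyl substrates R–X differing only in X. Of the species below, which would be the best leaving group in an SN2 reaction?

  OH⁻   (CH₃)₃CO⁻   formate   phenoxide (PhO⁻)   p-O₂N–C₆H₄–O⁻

formate

Rank by basicity of the departing species: weakest base leaves most easily.
formate: pKₐ(HCOOH) ≈ 3.8
p-O₂N–C₆H₄–O⁻: pKₐ(p-nitrophenol) ≈ 7.2
phenoxide (PhO⁻): pKₐ(C₆H₅OH (phenol)) ≈ 10
OH⁻: pKₐ(H₂O) ≈ 15.7
(CH₃)₃CO⁻: pKₐ(t-BuOH) ≈ 18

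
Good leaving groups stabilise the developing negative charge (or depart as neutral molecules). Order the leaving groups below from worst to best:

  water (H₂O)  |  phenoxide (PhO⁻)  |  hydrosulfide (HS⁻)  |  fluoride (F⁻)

Rank by basicity of the departing species: weakest base leaves most easily.
water (H₂O): pKₐ(H₃O⁺) ≈ -1.7 — neutral; leaves from a protonated alcohol (R–OH₂⁺)
fluoride (F⁻): pKₐ(HF) ≈ 3.2 — small and strongly basic; the poor halide leaving group
hydrosulfide (HS⁻): pKₐ(H₂S) ≈ 7
phenoxide (PhO⁻): pKₐ(C₆H₅OH (phenol)) ≈ 10
Listed from poorest to best leaving group as asked.

phenoxide (PhO⁻) < hydrosulfide (HS⁻) < fluoride (F⁻) < water (H₂O)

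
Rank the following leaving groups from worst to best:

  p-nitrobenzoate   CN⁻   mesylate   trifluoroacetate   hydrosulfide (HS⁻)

mesylate: pKₐ(CH₃SO₃H (MsOH)) ≈ -1.9
trifluoroacetate: pKₐ(CF₃COOH) ≈ 0.2 — strongly electron-withdrawing CF₃ stabilises the carboxylate
p-nitrobenzoate: pKₐ(p-nitrobenzoic acid) ≈ 3.4 — electron-withdrawing nitro group stabilises the carboxylate
hydrosulfide (HS⁻): pKₐ(H₂S) ≈ 7 — larger and more polarisable than the oxygen analogue
CN⁻: pKₐ(HCN) ≈ 9.2 — sp carbon stabilises the charge somewhat, but still a poor LG
Reversing gives the worst-to-best order requested.

CN⁻ < hydrosulfide (HS⁻) < p-nitrobenzoate < trifluoroacetate < mesylate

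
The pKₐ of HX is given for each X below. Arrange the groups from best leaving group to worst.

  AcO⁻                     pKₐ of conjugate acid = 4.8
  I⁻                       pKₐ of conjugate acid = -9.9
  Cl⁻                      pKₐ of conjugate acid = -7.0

Lower conjugate-acid pKₐ ⇒ weaker base ⇒ better leaving group.
Sorting by the given values: I⁻ (-9.9), Cl⁻ (-7.0), AcO⁻ (4.8).

I⁻ > Cl⁻ > AcO⁻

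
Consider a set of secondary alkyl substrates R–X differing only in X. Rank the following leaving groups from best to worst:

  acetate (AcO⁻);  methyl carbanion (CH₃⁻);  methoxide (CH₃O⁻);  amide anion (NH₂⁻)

Rank by basicity of the departing species: weakest base leaves most easily.
acetate (AcO⁻): pKₐ(CH₃COOH) ≈ 4.8
methoxide (CH₃O⁻): pKₐ(CH₃OH) ≈ 15.5
amide anion (NH₂⁻): pKₐ(NH₃) ≈ 38
methyl carbanion (CH₃⁻): pKₐ(CH₄) ≈ 48

acetate (AcO⁻) > methoxide (CH₃O⁻) > amide anion (NH₂⁻) > methyl carbanion (CH₃⁻)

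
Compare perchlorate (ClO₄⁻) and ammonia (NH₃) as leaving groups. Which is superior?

perchlorate (ClO₄⁻) is the better leaving group.
pKₐ(HClO₄) ≈ -10 versus pKₐ(NH₄⁺) ≈ 9.2: perchlorate (ClO₄⁻) is the much weaker base.
Extremely weak base; rarely used for safety reasons.

perchlorate (ClO₄⁻)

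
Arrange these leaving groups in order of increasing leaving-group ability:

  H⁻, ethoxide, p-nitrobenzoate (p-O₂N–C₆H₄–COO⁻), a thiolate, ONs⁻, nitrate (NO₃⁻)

H⁻ < ethoxide < a thiolate < p-nitrobenzoate (p-O₂N–C₆H₄–COO⁻) < nitrate (NO₃⁻) < ONs⁻

ONs⁻: pKₐ(p-O₂NC₆H₄SO₃H) ≈ -3.5
nitrate (NO₃⁻): pKₐ(HNO₃) ≈ -1.3
p-nitrobenzoate (p-O₂N–C₆H₄–COO⁻): pKₐ(p-nitrobenzoic acid) ≈ 3.4
a thiolate: pKₐ(RSH (a thiol)) ≈ 10.5
ethoxide: pKₐ(CH₃CH₂OH) ≈ 16
H⁻: pKₐ(H₂) ≈ 36
Reversing gives the worst-to-best order requested.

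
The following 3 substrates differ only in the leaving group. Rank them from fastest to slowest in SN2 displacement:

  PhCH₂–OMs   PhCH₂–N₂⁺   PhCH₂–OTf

PhCH₂–N₂⁺ > PhCH₂–OTf > PhCH₂–OMs

The skeletons are identical, so relative rate is governed entirely by leaving-group ability.
The more stable X⁻ (or X) is on its own — i.e. the weaker a base it is — the better a leaving group it makes.
PhCH₂–N₂⁺ loses N₂: no meaningful conjugate acid; N₂ departs as an exceptionally stable neutral molecule
PhCH₂–OTf loses OTf⁻: pKₐ(CF₃SO₃H (triflic acid)) ≈ -14
PhCH₂–OMs loses OMs⁻: pKₐ(CH₃SO₃H (MsOH)) ≈ -1.9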